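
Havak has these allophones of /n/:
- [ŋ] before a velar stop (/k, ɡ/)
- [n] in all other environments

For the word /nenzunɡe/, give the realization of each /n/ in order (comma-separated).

[n], [n], [ŋ]

Occurrence 1 (position 1): no conditioning environment matches → elsewhere allophone [n].
Occurrence 2 (position 3): no conditioning environment matches → elsewhere allophone [n].
Occurrence 3 (position 6): before a velar stop → [ŋ].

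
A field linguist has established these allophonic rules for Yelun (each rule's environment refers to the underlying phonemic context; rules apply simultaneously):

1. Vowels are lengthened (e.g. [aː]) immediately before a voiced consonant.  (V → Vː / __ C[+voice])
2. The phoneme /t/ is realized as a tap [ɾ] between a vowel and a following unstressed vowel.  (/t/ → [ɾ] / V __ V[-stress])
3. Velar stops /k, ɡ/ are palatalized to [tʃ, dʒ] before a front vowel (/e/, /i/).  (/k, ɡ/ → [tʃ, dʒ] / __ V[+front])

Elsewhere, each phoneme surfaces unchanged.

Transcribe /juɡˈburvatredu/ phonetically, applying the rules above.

/j/ (word-initial): no rule targets it → [j].
/u/ — between /j/ and /ɡ/, before a voiced consonant — surfaces as [uː] (rule 1).
/ɡ/ (between /u/ and /b/): rule 3 targets it, but not before a front vowel → unchanged [ɡ].
/b/ (between /ɡ/ and /u/): no rule targets it → [b].
/u/ — between /b/ and /r/, before a voiced consonant — surfaces as [uː] (rule 1).
/r/ — not in any rule's target class → [r].
/v/ (between /r/ and /a/): no rule targets it → [v].
/a/ (between /v/ and /t/) is in the target of rule 1 but the environment (before a voiced consonant) is not met → [a].
/t/ (between /a/ and /r/) is in the target of rule 2 but the environment (between a vowel and a following unstressed vowel) is not met → [t].
/r/ stays [r].
/e/ (between /r/ and /d/) occurs before a voiced consonant → [eː] by rule 1.
/d/ — not in any rule's target class → [d].
/u/ (word-final) fails the environment for rule 1, so it stays [u].

[juːɡˈbuːrvatreːdu]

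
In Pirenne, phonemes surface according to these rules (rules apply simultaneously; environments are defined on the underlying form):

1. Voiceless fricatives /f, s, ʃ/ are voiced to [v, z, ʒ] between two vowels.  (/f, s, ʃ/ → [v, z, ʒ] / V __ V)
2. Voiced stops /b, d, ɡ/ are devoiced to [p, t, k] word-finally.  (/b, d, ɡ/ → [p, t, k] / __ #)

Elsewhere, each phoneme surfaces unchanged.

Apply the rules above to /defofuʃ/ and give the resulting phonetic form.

[devovuʃ]

/d/ (word-initial): rule 2 targets it, but not word-finally → unchanged [d].
Rule 1 applies to /f/ (between /e/ and /o/: between two vowels) → [v].
/f/ (between /o/ and /u/) occurs between two vowels → [v] by rule 1.
/ʃ/ — word-final; rule 1 does not apply here → [ʃ].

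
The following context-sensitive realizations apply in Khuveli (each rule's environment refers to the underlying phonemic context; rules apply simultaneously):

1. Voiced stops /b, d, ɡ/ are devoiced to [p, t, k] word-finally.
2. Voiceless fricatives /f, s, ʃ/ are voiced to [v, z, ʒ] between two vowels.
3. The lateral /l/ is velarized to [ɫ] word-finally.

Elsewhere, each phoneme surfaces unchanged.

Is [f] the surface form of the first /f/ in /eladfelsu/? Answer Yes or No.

/f/ (between /d/ and /e/): rule 2 targets it, but not between two vowels → unchanged [f].
The actual realization is [f], which matches [f].

Yes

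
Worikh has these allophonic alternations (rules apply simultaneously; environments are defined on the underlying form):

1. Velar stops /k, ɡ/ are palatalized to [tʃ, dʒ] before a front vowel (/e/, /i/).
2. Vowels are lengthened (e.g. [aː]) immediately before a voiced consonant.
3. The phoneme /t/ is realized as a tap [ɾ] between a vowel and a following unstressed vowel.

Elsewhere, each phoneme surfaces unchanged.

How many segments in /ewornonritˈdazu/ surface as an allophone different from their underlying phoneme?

4

Segments that undergo a rule: /e/ → [eː] (rule 2); /o/ → [oː] (rule 2); /o/ → [oː] (rule 2); /a/ → [aː] (rule 2).
All other segments surface unchanged.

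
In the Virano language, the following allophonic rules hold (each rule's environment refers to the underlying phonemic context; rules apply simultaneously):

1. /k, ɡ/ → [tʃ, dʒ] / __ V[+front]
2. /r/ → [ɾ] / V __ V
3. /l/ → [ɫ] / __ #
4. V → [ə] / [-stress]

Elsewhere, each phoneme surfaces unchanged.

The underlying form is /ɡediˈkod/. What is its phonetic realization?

/ɡ/ (word-initial): before a front vowel, so rule 1 applies → [dʒ].
/e/ (between /ɡ/ and /d/): in an unstressed syllable, so rule 4 applies → [ə].
/d/ stays [d].
/i/ meets the environment for rule 4 (in an unstressed syllable) → [ə].
/k/ — between /i/ and /o/; rule 1 does not apply here → [k].
/o/ (between /k/ and /d/) is in the target of rule 4 but the environment (in an unstressed syllable) is not met → [o].
/d/ — not in any rule's target class → [d].

[dʒədəˈkod]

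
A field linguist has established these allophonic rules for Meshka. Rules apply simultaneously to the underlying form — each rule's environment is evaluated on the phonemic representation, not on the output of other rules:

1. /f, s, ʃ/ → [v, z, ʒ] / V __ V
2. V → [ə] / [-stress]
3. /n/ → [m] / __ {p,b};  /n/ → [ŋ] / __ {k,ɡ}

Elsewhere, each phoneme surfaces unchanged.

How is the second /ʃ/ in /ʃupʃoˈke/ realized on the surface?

/ʃ/ — between /p/ and /o/; rule 1 does not apply here → [ʃ].

[ʃ]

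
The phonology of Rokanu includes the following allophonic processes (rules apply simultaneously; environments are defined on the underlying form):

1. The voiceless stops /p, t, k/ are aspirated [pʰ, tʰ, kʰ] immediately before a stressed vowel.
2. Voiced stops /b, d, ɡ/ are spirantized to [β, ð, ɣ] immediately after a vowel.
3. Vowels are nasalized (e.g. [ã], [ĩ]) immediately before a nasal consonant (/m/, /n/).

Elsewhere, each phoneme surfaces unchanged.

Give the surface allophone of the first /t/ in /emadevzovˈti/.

[tʰ]

/t/ — between /v/ and /i/, immediately before a stressed vowel — surfaces as [tʰ] (rule 1).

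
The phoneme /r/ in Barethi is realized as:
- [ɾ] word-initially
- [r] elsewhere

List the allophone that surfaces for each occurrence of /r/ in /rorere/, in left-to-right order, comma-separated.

Occurrence 1 (position 1): word-initially → [ɾ].
Occurrence 2 (position 3): no conditioning environment matches → elsewhere allophone [r].
Occurrence 3 (position 5): no conditioning environment matches → elsewhere allophone [r].

[ɾ], [r], [r]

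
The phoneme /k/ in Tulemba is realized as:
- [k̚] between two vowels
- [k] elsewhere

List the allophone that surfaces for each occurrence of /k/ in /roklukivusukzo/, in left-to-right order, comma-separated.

Occurrence 1 (position 3): no conditioning environment matches → elsewhere allophone [k].
Occurrence 2 (position 6): between two vowels → [k̚].
Occurrence 3 (position 12): no conditioning environment matches → elsewhere allophone [k].

[k], [k̚], [k]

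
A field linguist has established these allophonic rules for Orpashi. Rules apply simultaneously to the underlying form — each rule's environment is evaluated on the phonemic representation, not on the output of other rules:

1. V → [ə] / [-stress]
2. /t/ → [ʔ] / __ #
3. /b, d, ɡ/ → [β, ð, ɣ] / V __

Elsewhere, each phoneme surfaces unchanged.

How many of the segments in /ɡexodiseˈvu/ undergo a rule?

Segments that undergo a rule: /e/ → [ə] (rule 1); /o/ → [ə] (rule 1); /d/ → [ð] (rule 3); /i/ → [ə] (rule 1); /e/ → [ə] (rule 1).
All other segments surface unchanged.

5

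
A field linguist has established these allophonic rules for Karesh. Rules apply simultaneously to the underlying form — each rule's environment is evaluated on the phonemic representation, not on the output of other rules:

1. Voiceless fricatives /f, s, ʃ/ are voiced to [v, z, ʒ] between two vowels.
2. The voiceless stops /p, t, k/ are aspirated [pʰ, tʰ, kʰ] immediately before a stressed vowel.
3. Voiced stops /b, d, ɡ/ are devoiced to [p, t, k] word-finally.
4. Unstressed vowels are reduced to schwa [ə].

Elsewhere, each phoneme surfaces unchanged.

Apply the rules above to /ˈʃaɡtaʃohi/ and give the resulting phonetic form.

/ʃ/ — word-initial; rule 1 does not apply here → [ʃ].
/a/ (between /ʃ/ and /ɡ/) fails the environment for rule 4, so it stays [a].
/ɡ/ (between /a/ and /t/) fails the environment for rule 3, so it stays [ɡ].
/t/ (between /ɡ/ and /a/) fails the environment for rule 2, so it stays [t].
/a/ (between /t/ and /ʃ/) occurs in an unstressed syllable → [ə] by rule 4.
Rule 1 applies to /ʃ/ (between /a/ and /o/: between two vowels) → [ʒ].
/o/ (between /ʃ/ and /h/) occurs in an unstressed syllable → [ə] by rule 4.
/h/ stays [h].
/i/ — word-final, in an unstressed syllable — surfaces as [ə] (rule 4).

[ˈʃaɡtəʒəhə]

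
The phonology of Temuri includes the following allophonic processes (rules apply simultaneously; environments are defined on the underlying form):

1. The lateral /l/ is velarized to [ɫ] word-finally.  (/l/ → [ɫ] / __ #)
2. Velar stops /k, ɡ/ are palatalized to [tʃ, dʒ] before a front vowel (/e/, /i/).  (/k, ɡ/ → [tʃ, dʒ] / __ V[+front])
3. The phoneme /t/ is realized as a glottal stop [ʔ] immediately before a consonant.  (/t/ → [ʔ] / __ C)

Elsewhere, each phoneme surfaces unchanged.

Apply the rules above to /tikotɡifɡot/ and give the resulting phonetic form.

/t/ (word-initial): rule 3 targets it, but not immediately before a consonant → unchanged [t].
/k/ (between /i/ and /o/) fails the environment for rule 2, so it stays [k].
/t/ meets the environment for rule 3 (immediately before a consonant) → [ʔ].
/ɡ/ — between /t/ and /i/, before a front vowel — surfaces as [dʒ] (rule 2).
/ɡ/ (between /f/ and /o/) is in the target of rule 2 but the environment (before a front vowel) is not met → [ɡ].
/t/ — word-final; rule 3 does not apply here → [t].

[tikoʔdʒifɡot]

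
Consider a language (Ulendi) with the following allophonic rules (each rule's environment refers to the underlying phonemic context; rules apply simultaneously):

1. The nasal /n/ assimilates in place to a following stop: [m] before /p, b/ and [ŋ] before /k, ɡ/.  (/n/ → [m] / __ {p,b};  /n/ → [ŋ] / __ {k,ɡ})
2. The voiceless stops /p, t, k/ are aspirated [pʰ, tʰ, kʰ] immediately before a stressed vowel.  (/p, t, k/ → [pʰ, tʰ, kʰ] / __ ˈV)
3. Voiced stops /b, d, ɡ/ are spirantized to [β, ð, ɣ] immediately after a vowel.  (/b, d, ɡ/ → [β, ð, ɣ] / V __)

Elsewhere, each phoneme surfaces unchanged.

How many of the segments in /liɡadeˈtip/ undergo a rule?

Segments that undergo a rule: /ɡ/ → [ɣ] (rule 3); /d/ → [ð] (rule 3); /t/ → [tʰ] (rule 2).
All other segments surface unchanged.

3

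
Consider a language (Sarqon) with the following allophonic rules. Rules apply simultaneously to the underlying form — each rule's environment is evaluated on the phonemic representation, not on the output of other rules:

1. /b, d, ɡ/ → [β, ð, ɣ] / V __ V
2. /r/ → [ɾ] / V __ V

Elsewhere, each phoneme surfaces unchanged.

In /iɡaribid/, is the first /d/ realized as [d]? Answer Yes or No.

Yes

/d/ (word-final) is in the target of rule 1 but the environment (between two vowels) is not met → [d].
The actual realization is [d], which matches [d].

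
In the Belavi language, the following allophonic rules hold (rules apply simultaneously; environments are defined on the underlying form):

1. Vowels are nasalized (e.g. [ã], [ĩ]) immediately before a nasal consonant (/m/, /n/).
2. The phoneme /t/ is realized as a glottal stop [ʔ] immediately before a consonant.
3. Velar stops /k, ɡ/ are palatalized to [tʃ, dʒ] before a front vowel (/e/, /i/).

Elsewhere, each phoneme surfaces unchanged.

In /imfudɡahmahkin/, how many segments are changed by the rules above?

Segments that undergo a rule: /i/ → [ĩ] (rule 1); /k/ → [tʃ] (rule 3); /i/ → [ĩ] (rule 1).
All other segments surface unchanged.

3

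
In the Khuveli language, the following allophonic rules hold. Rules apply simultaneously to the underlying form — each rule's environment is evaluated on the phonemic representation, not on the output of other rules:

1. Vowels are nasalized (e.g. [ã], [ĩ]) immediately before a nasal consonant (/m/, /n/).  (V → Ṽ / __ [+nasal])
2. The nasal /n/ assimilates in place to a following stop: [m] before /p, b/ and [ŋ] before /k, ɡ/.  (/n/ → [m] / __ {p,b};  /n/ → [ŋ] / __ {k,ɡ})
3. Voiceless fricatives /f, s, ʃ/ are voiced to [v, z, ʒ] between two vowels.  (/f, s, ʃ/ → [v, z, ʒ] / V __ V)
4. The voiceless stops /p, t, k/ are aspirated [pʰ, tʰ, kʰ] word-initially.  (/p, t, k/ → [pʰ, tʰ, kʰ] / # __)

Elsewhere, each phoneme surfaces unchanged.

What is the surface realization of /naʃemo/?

/n/ — word-initial; rule 2 does not apply here → [n].
/a/ (between /n/ and /ʃ/): rule 1 targets it, but not before a nasal consonant → unchanged [a].
/ʃ/ (between /a/ and /e/) occurs between two vowels → [ʒ] by rule 3.
/e/ meets the environment for rule 1 (before a nasal consonant) → [ẽ].
/o/ — word-final; rule 1 does not apply here → [o].

[naʒẽmo]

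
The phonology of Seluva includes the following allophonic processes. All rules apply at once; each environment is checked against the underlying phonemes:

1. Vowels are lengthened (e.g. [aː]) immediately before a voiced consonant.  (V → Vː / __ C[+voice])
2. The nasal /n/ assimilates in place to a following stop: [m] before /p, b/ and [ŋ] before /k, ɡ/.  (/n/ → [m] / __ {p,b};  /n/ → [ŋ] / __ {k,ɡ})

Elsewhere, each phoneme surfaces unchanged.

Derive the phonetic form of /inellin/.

/i/ — word-initial, before a voiced consonant — surfaces as [iː] (rule 1).
/n/ (between /i/ and /e/) is in the target of rule 2 but the environment (before a labial or velar stop) is not met → [n].
/e/ (between /n/ and /l/) occurs before a voiced consonant → [eː] by rule 1.
/l/ (between /e/ and /l/): no rule targets it → [l].
/l/ — not in any rule's target class → [l].
/i/ (between /l/ and /n/) occurs before a voiced consonant → [iː] by rule 1.
/n/ (word-final) is in the target of rule 2 but the environment (before a labial or velar stop) is not met → [n].

[iːneːlliːn]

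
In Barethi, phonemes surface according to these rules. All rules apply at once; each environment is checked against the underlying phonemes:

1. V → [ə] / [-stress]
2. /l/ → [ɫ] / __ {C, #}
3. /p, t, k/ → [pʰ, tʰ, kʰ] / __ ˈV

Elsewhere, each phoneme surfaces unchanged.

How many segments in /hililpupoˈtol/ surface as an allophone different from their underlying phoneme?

7

Segments that undergo a rule: /i/ → [ə] (rule 1); /i/ → [ə] (rule 1); /l/ → [ɫ] (rule 2); /u/ → [ə] (rule 1); /o/ → [ə] (rule 1); /t/ → [tʰ] (rule 3); /l/ → [ɫ] (rule 2).
All other segments surface unchanged.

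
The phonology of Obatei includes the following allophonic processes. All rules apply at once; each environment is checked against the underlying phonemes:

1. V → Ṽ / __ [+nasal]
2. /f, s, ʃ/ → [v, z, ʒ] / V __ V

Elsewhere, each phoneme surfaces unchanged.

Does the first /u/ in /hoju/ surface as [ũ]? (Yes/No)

No

/u/ (word-final) fails the environment for rule 1, so it stays [u].
The actual realization is [u], not [ũ].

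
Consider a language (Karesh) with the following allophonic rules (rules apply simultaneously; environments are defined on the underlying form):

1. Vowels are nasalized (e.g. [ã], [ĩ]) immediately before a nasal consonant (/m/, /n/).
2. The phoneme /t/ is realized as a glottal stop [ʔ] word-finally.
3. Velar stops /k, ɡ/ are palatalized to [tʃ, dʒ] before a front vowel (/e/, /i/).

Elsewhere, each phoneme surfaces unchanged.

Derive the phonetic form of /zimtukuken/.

/z/ (word-initial) is unaffected → [z].
/i/ (between /z/ and /m/): before a nasal consonant, so rule 1 applies → [ĩ].
/m/ (between /i/ and /t/): no rule targets it → [m].
/t/ (between /m/ and /u/): rule 2 targets it, but not word-finally → unchanged [t].
/u/ (between /t/ and /k/): rule 1 targets it, but not before a nasal consonant → unchanged [u].
/k/ (between /u/ and /u/) is in the target of rule 3 but the environment (before a front vowel) is not met → [k].
/u/ — between /k/ and /k/; rule 1 does not apply here → [u].
Rule 3 applies to /k/ (between /u/ and /e/: before a front vowel) → [tʃ].
/e/ — between /k/ and /n/, before a nasal consonant — surfaces as [ẽ] (rule 1).
/n/ stays [n].

[zĩmtukutʃẽn]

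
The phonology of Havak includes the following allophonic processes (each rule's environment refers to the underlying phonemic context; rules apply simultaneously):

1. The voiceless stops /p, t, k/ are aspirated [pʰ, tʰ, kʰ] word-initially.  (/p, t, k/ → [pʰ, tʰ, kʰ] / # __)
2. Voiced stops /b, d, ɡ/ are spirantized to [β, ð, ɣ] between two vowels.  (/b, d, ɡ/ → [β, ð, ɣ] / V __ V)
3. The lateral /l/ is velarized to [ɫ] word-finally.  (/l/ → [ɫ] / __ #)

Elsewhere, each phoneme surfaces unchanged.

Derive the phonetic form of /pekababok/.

Rule 1 applies to /p/ (word-initial: word-initially) → [pʰ].
/e/ stays [e].
/k/ (between /e/ and /a/) fails the environment for rule 1, so it stays [k].
/a/ stays [a].
/b/ (between /a/ and /a/) occurs between two vowels → [β] by rule 2.
/a/ (between /b/ and /b/): no rule targets it → [a].
Rule 2 applies to /b/ (between /a/ and /o/: between two vowels) → [β].
/o/ (between /b/ and /k/): no rule targets it → [o].
/k/ — word-final; rule 1 does not apply here → [k].

[pʰekaβaβok]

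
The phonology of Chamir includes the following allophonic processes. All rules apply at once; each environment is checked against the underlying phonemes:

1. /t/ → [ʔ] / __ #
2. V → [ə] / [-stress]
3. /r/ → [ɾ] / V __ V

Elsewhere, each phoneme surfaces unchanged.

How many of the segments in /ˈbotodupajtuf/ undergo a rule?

Segments that undergo a rule: /o/ → [ə] (rule 2); /u/ → [ə] (rule 2); /a/ → [ə] (rule 2); /u/ → [ə] (rule 2).
All other segments surface unchanged.

4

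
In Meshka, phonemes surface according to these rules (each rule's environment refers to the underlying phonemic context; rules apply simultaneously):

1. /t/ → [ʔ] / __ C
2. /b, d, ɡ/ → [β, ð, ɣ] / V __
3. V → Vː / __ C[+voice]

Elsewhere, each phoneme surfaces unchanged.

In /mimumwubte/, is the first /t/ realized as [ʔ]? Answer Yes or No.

No

/t/ (between /b/ and /e/) is in the target of rule 1 but the environment (immediately before a consonant) is not met → [t].
The actual realization is [t], not [ʔ].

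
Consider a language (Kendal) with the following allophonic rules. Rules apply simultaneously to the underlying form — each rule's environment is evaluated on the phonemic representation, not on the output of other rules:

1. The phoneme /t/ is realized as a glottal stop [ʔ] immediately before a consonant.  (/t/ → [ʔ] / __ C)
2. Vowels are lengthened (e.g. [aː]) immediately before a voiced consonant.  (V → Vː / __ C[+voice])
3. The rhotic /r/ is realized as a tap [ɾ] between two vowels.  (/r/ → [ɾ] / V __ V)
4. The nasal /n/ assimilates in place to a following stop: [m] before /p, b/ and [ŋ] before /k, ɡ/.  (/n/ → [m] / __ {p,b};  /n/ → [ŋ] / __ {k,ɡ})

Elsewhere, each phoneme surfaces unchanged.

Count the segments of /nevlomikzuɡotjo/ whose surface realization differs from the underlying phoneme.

Segments that undergo a rule: /e/ → [eː] (rule 2); /o/ → [oː] (rule 2); /u/ → [uː] (rule 2); /t/ → [ʔ] (rule 1).
All other segments surface unchanged.

4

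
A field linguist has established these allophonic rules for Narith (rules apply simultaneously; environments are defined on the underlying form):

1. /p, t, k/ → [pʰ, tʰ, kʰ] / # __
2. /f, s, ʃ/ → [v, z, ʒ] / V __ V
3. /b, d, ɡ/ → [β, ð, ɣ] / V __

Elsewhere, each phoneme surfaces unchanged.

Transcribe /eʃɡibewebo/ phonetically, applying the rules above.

/e/ (word-initial) is unaffected → [e].
/ʃ/ (between /e/ and /ɡ/): rule 2 targets it, but not between two vowels → unchanged [ʃ].
/ɡ/ (between /ʃ/ and /i/) is in the target of rule 3 but the environment (immediately after a vowel) is not met → [ɡ].
/i/ (between /ɡ/ and /b/): no rule targets it → [i].
/b/ meets the environment for rule 3 (immediately after a vowel) → [β].
/e/ (between /b/ and /w/): no rule targets it → [e].
/w/ (between /e/ and /e/): no rule targets it → [w].
/e/ (between /w/ and /b/): no rule targets it → [e].
/b/ (between /e/ and /o/) occurs immediately after a vowel → [β] by rule 3.
/o/ — not in any rule's target class → [o].

[eʃɡiβeweβo]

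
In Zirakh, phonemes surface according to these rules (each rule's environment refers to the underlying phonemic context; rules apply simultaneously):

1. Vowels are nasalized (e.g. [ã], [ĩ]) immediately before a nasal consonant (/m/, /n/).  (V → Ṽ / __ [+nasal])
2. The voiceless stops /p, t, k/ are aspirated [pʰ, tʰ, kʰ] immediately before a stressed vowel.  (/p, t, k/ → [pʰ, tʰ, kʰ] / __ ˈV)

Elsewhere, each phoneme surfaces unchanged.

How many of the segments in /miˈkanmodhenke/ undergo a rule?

Segments that undergo a rule: /k/ → [kʰ] (rule 2); /a/ → [ã] (rule 1); /e/ → [ẽ] (rule 1).
All other segments surface unchanged.

3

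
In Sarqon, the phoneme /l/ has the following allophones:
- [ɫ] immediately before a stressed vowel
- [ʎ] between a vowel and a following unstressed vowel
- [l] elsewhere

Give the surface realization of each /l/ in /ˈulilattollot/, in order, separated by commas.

Occurrence 1 (position 2): between a vowel and a following unstressed vowel → [ʎ].
Occurrence 2 (position 4): between a vowel and a following unstressed vowel → [ʎ].
Occurrence 3 (position 9): no conditioning environment matches → elsewhere allophone [l].
Occurrence 4 (position 10): no conditioning environment matches → elsewhere allophone [l].

[ʎ], [ʎ], [l], [l]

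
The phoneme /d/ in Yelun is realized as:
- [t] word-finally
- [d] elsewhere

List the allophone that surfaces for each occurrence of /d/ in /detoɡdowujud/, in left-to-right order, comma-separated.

Occurrence 1 (position 1): no conditioning environment matches → elsewhere allophone [d].
Occurrence 2 (position 6): no conditioning environment matches → elsewhere allophone [d].
Occurrence 3 (position 12): word-finally → [t].

[d], [d], [t]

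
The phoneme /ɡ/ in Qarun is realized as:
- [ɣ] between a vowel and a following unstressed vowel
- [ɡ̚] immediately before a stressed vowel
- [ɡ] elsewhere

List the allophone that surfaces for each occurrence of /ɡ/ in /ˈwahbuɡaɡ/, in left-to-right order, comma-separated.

Occurrence 1 (position 6): between a vowel and a following unstressed vowel → [ɣ].
Occurrence 2 (position 8): no conditioning environment matches → elsewhere allophone [ɡ].

[ɣ], [ɡ]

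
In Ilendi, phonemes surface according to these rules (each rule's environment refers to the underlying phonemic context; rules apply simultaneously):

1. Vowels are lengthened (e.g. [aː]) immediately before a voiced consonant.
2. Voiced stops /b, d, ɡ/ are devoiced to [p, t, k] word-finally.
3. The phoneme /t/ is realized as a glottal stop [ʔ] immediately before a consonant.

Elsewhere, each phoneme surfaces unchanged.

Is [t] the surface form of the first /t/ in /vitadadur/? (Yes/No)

/t/ (between /i/ and /a/) is in the target of rule 3 but the environment (immediately before a consonant) is not met → [t].
The actual realization is [t], which matches [t].

Yes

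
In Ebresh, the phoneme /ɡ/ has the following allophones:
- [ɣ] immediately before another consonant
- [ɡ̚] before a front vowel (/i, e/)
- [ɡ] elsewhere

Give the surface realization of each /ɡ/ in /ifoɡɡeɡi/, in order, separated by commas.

Occurrence 1 (position 4): immediately before another consonant → [ɣ].
Occurrence 2 (position 5): before a front vowel (/i, e/) → [ɡ̚].
Occurrence 3 (position 7): before a front vowel (/i, e/) → [ɡ̚].

[ɣ], [ɡ̚], [ɡ̚]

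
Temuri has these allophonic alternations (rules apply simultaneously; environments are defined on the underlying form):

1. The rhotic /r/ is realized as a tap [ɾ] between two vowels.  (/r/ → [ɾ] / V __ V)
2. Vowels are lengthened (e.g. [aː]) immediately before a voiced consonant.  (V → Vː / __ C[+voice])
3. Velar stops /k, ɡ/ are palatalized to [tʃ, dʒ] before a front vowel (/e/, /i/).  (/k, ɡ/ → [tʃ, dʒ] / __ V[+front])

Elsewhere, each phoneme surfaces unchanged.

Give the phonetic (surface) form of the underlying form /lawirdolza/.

/l/ (word-initial) is unaffected → [l].
/a/ (between /l/ and /w/) occurs before a voiced consonant → [aː] by rule 2.
/w/ (between /a/ and /i/) is unaffected → [w].
Rule 2 applies to /i/ (between /w/ and /r/: before a voiced consonant) → [iː].
/r/ (between /i/ and /d/): rule 1 targets it, but not between two vowels → unchanged [r].
/d/ (between /r/ and /o/) is unaffected → [d].
/o/ (between /d/ and /l/) occurs before a voiced consonant → [oː] by rule 2.
/l/ (between /o/ and /z/): no rule targets it → [l].
/z/ — not in any rule's target class → [z].
/a/ (word-final): rule 2 targets it, but not before a voiced consonant → unchanged [a].

[laːwiːrdoːlza]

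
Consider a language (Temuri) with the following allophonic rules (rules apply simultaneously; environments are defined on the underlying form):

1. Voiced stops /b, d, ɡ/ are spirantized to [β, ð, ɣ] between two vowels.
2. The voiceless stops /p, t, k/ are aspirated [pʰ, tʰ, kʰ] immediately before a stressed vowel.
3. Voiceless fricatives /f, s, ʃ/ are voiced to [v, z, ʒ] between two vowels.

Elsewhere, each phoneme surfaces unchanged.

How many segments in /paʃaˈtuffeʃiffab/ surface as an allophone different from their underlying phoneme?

Segments that undergo a rule: /ʃ/ → [ʒ] (rule 3); /t/ → [tʰ] (rule 2); /ʃ/ → [ʒ] (rule 3).
All other segments surface unchanged.

3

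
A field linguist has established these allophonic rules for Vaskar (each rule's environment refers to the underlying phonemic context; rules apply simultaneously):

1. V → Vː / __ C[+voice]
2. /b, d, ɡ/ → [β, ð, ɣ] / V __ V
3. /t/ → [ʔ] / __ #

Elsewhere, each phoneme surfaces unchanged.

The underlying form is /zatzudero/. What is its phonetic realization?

/z/ stays [z].
/a/ (between /z/ and /t/): rule 1 targets it, but not before a voiced consonant → unchanged [a].
/t/ (between /a/ and /z/) is in the target of rule 3 but the environment (word-finally) is not met → [t].
/z/ (between /t/ and /u/) is unaffected → [z].
/u/ meets the environment for rule 1 (before a voiced consonant) → [uː].
/d/ (between /u/ and /e/): between two vowels, so rule 2 applies → [ð].
/e/ meets the environment for rule 1 (before a voiced consonant) → [eː].
/r/ — not in any rule's target class → [r].
/o/ (word-final): rule 1 targets it, but not before a voiced consonant → unchanged [o].

[zatzuːðeːro]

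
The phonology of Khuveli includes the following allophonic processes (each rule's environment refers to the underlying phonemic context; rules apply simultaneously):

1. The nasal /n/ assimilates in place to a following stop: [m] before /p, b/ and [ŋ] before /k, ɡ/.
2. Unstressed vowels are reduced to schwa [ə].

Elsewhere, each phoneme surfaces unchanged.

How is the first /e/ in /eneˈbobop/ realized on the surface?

Rule 2 applies to /e/ (word-initial: in an unstressed syllable) → [ə].

[ə]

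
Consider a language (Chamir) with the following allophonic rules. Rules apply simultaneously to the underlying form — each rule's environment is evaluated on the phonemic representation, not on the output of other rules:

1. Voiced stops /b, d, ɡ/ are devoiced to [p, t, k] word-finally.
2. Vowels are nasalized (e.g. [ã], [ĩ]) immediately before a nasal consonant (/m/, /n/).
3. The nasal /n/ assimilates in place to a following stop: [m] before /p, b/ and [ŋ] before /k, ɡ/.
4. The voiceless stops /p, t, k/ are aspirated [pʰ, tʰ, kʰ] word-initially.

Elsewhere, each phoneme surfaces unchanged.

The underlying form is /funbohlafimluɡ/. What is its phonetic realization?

/u/ (between /f/ and /n/) occurs before a nasal consonant → [ũ] by rule 2.
/n/ meets the environment for rule 3 (before a labial or velar stop) → [m].
/b/ (between /n/ and /o/) is in the target of rule 1 but the environment (word-finally) is not met → [b].
/o/ — between /b/ and /h/; rule 2 does not apply here → [o].
/a/ (between /l/ and /f/) fails the environment for rule 2, so it stays [a].
/i/ meets the environment for rule 2 (before a nasal consonant) → [ĩ].
/u/ — between /l/ and /ɡ/; rule 2 does not apply here → [u].
/ɡ/ — word-final, word-finally — surfaces as [k] (rule 1).

[fũmbohlafĩmluk]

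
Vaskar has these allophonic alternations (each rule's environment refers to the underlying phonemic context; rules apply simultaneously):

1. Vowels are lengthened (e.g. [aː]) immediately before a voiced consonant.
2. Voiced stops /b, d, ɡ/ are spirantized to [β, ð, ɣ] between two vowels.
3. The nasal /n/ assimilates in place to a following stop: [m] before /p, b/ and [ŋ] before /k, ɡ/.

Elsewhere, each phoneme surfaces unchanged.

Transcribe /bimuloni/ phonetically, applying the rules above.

/b/ (word-initial) is in the target of rule 2 but the environment (between two vowels) is not met → [b].
/i/ — between /b/ and /m/, before a voiced consonant — surfaces as [iː] (rule 1).
/m/ (between /i/ and /u/) is unaffected → [m].
/u/ (between /m/ and /l/): before a voiced consonant, so rule 1 applies → [uː].
/l/ (between /u/ and /o/): no rule targets it → [l].
/o/ (between /l/ and /n/) occurs before a voiced consonant → [oː] by rule 1.
/n/ (between /o/ and /i/) is in the target of rule 3 but the environment (before a labial or velar stop) is not met → [n].
/i/ (word-final) fails the environment for rule 1, so it stays [i].

[biːmuːloːni]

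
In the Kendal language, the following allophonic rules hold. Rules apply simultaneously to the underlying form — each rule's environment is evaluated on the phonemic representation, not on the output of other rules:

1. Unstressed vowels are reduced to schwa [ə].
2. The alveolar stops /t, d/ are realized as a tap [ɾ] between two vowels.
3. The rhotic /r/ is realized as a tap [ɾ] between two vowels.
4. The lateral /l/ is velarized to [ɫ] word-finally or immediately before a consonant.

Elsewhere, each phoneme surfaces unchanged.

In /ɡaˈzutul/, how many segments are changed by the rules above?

Segments that undergo a rule: /a/ → [ə] (rule 1); /t/ → [ɾ] (rule 2); /u/ → [ə] (rule 1); /l/ → [ɫ] (rule 4).
All other segments surface unchanged.

4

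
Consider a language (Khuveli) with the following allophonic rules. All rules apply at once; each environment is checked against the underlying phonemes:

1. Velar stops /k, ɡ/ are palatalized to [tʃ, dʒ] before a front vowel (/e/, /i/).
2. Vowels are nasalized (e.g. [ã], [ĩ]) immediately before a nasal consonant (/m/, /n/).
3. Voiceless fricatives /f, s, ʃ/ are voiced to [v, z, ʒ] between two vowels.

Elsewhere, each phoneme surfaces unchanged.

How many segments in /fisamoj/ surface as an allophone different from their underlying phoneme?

2

Segments that undergo a rule: /s/ → [z] (rule 3); /a/ → [ã] (rule 2).
All other segments surface unchanged.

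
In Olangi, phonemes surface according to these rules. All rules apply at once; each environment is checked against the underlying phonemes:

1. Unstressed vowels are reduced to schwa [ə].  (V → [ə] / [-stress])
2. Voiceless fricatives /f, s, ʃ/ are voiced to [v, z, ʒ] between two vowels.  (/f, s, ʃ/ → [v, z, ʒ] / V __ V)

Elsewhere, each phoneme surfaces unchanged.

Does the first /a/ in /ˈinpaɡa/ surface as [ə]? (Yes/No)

/a/ (between /p/ and /ɡ/): in an unstressed syllable, so rule 1 applies → [ə].
The actual realization is [ə], which matches [ə].

Yes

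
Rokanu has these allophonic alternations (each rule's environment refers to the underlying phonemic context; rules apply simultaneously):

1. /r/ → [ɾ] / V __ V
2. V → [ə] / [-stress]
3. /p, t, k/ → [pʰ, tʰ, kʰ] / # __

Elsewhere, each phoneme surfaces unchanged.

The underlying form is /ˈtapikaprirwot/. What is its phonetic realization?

Rule 3 applies to /t/ (word-initial: word-initially) → [tʰ].
/a/ (between /t/ and /p/) fails the environment for rule 2, so it stays [a].
/p/ — between /a/ and /i/; rule 3 does not apply here → [p].
/i/ meets the environment for rule 2 (in an unstressed syllable) → [ə].
/k/ (between /i/ and /a/): rule 3 targets it, but not word-initially → unchanged [k].
/a/ (between /k/ and /p/) occurs in an unstressed syllable → [ə] by rule 2.
/p/ — between /a/ and /r/; rule 3 does not apply here → [p].
/r/ — between /p/ and /i/; rule 1 does not apply here → [r].
/i/ (between /r/ and /r/) occurs in an unstressed syllable → [ə] by rule 2.
/r/ (between /i/ and /w/): rule 1 targets it, but not between two vowels → unchanged [r].
/w/ stays [w].
/o/ — between /w/ and /t/, in an unstressed syllable — surfaces as [ə] (rule 2).
/t/ (word-final) is in the target of rule 3 but the environment (word-initially) is not met → [t].

[ˈtʰapəkəprərwət]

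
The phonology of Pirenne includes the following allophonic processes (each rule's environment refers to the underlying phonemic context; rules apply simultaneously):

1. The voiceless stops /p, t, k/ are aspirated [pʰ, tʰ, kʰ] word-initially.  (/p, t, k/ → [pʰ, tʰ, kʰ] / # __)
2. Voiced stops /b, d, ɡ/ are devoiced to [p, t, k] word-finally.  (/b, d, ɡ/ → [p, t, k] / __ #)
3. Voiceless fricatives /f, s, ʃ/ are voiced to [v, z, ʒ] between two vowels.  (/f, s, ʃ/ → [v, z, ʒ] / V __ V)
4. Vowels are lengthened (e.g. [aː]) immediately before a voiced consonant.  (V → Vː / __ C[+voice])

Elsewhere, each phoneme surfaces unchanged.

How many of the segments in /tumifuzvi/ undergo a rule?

4

Segments that undergo a rule: /t/ → [tʰ] (rule 1); /u/ → [uː] (rule 4); /f/ → [v] (rule 3); /u/ → [uː] (rule 4).
All other segments surface unchanged.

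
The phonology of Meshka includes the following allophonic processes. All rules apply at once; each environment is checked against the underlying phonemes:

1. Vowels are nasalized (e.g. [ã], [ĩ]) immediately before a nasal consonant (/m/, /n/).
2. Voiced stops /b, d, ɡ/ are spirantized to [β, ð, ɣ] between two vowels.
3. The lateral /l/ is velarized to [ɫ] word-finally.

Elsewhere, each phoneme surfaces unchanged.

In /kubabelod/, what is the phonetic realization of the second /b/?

[β]

Rule 2 applies to /b/ (between /a/ and /e/: between two vowels) → [β].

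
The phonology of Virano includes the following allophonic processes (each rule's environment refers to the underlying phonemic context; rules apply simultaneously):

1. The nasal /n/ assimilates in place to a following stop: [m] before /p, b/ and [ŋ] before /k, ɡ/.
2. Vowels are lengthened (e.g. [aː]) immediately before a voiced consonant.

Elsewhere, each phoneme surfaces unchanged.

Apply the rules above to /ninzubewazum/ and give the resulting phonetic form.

/n/ (word-initial) is in the target of rule 1 but the environment (before a labial or velar stop) is not met → [n].
/i/ (between /n/ and /n/): before a voiced consonant, so rule 2 applies → [iː].
/n/ (between /i/ and /z/) is in the target of rule 1 but the environment (before a labial or velar stop) is not met → [n].
/z/ — not in any rule's target class → [z].
/u/ meets the environment for rule 2 (before a voiced consonant) → [uː].
/b/ — not in any rule's target class → [b].
/e/ — between /b/ and /w/, before a voiced consonant — surfaces as [eː] (rule 2).
/w/ stays [w].
Rule 2 applies to /a/ (between /w/ and /z/: before a voiced consonant) → [aː].
/z/ (between /a/ and /u/): no rule targets it → [z].
/u/ (between /z/ and /m/): before a voiced consonant, so rule 2 applies → [uː].
/m/ stays [m].

[niːnzuːbeːwaːzuːm]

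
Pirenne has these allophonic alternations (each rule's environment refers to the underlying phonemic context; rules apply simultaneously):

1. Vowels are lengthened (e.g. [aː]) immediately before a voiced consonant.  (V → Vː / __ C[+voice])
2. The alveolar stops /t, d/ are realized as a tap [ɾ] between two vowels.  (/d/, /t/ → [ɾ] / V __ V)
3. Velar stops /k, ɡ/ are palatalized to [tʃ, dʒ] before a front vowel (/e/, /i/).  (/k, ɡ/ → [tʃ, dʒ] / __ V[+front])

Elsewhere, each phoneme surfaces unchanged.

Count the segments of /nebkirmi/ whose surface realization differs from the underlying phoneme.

Segments that undergo a rule: /e/ → [eː] (rule 1); /k/ → [tʃ] (rule 3); /i/ → [iː] (rule 1).
All other segments surface unchanged.

3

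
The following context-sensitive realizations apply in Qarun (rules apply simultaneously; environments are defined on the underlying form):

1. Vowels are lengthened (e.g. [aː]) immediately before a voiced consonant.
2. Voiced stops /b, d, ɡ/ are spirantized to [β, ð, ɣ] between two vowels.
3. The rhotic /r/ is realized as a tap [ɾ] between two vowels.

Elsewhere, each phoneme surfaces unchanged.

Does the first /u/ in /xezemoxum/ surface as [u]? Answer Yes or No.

/u/ — between /x/ and /m/, before a voiced consonant — surfaces as [uː] (rule 1).
The actual realization is [uː], not [u].

No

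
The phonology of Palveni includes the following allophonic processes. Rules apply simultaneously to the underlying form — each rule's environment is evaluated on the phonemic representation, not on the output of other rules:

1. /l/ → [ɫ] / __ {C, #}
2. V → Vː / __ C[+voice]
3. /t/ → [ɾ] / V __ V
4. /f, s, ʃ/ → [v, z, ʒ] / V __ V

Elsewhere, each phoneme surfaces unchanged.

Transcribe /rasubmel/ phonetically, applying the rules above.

/r/ stays [r].
/a/ (between /r/ and /s/) fails the environment for rule 2, so it stays [a].
/s/ (between /a/ and /u/) occurs between two vowels → [z] by rule 4.
/u/ meets the environment for rule 2 (before a voiced consonant) → [uː].
/b/ stays [b].
/m/ stays [m].
/e/ — between /m/ and /l/, before a voiced consonant — surfaces as [eː] (rule 2).
Rule 1 applies to /l/ (word-final: word-finally or immediately before a consonant) → [ɫ].

[razuːbmeːɫ]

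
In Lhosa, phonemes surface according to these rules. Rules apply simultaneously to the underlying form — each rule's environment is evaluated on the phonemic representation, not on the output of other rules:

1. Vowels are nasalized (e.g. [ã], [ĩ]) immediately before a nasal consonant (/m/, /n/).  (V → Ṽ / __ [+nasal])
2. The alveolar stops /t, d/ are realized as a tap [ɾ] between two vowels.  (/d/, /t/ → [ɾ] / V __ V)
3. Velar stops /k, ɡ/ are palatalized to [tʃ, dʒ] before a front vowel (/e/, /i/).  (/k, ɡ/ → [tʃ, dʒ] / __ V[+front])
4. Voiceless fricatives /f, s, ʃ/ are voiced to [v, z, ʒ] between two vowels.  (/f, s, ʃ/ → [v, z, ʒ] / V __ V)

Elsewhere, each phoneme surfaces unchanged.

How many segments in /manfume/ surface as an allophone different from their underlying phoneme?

2

Segments that undergo a rule: /a/ → [ã] (rule 1); /u/ → [ũ] (rule 1).
All other segments surface unchanged.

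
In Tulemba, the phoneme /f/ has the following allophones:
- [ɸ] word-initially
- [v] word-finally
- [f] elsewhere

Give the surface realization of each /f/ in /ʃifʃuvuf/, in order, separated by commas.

Occurrence 1 (position 3): no conditioning environment matches → elsewhere allophone [f].
Occurrence 2 (position 8): word-finally → [v].

[f], [v]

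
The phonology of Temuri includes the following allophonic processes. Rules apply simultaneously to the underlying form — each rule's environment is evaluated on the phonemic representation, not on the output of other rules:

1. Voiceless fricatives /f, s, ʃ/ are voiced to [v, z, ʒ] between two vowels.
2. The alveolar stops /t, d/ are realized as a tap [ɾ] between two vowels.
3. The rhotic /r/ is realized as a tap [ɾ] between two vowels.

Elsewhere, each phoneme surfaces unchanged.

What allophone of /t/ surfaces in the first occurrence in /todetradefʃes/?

/t/ (word-initial) fails the environment for rule 2, so it stays [t].

[t]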